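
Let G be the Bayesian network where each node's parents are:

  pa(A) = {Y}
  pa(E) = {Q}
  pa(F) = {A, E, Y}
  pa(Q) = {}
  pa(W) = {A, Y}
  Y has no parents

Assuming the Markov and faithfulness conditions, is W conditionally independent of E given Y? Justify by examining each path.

Yes

4 paths connect W and E; each must be blocked for d-separation to hold:
Path 1: W ← A → F ← E
  F is a collider here and neither F nor any of its descendants is conditioned on, so the collider stays closed — the path is blocked at F.
Path 2: W ← A ← Y → F ← E
  Y is a fork here and Y is conditioned on, so the path is blocked at Y.
Path 3: W ← Y → F ← E
  Y is a fork here and Y is conditioned on, so the path is blocked at Y.
Path 4: W ← Y → A → F ← E
  Y is a fork here and Y is conditioned on, so the path is blocked at Y.
All paths are blocked; W ⊥ E | {Y} holds.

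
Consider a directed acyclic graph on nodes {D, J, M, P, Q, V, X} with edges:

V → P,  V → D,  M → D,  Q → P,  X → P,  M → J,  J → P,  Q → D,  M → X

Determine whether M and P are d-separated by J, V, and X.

Enumerating the 4 paths from M to P and testing each for blocking by {J, V, X}:
Path 1: M → X → P
  X is a chain here and X is conditioned on, so the path is blocked at X.
Path 2: M → D ← V → P
  D is a collider here and neither D nor any of its descendants is conditioned on, so the collider stays closed — the path is blocked at D.
Path 3: M → D ← Q → P
  D is a collider here and neither D nor any of its descendants is conditioned on, so the collider stays closed — the path is blocked at D.
Path 4: M → J → P
  J is a chain here and J is conditioned on, so the path is blocked at J.
All paths are blocked; M ⊥ P | {J, V, X} holds.

Yes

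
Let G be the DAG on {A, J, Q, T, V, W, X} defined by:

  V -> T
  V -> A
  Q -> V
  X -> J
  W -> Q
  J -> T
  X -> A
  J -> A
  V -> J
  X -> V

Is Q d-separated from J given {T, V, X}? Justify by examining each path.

Yes

There are 6 undirected paths between Q and J; checking each against the conditioning set {T, V, X}:
Path 1: Q → V → A ← X → J
  V is a chain here and V is conditioned on, so the path is blocked at V.
Path 2: Q → V → A ← J
  V is a chain here and V is conditioned on, so the path is blocked at V.
Path 3: Q → V ← X → A ← J
  X is a fork here and X is conditioned on, so the path is blocked at X.
Path 4: Q → V ← X → J
  X is a fork here and X is conditioned on, so the path is blocked at X.
Path 5: Q → V → J
  V is a chain here and V is conditioned on, so the path is blocked at V.
Path 6: Q → V → T ← J
  V is a chain here and V is conditioned on, so the path is blocked at V.
Since every path is blocked, d-separation holds.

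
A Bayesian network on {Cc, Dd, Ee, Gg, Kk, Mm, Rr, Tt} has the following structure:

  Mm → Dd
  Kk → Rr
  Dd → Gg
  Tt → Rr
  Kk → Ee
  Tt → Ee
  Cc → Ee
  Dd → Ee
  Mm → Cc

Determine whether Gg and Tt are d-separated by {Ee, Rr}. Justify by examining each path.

No — Gg and Tt are not d-separated given {Ee, Rr}.

Enumerating the 4 paths from Gg to Tt and testing each for blocking by {Ee, Rr}:
  1. Gg ← Dd ← Mm → Cc → Ee ← Kk → Rr ← Tt — Dd:chain[open]; Mm:fork[open]; Cc:chain[open]; Ee:collider[open]; Kk:fork[open]; Rr:collider[open] ⇒ active
  2. Gg ← Dd ← Mm → Cc → Ee ← Tt — Dd:chain[open]; Mm:fork[open]; Cc:chain[open]; Ee:collider[open] ⇒ active
  3. Gg ← Dd → Ee ← Kk → Rr ← Tt — Dd:fork[open]; Ee:collider[open]; Kk:fork[open]; Rr:collider[open] ⇒ active
  4. Gg ← Dd → Ee ← Tt — Dd:fork[open]; Ee:collider[open] ⇒ active
At least one path is unblocked, so d-separation fails.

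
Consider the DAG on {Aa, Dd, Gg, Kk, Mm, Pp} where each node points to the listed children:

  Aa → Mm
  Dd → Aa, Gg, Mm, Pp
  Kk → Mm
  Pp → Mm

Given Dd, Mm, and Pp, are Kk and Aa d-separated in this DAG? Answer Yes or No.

Enumerating the 3 paths from Kk to Aa and testing each for blocking by {Dd, Mm, Pp}:
  1. Kk → Mm ← Aa — Mm:collider[open] ⇒ active
  2. Kk → Mm ← Pp ← Dd → Aa — Mm:collider[open]; Pp:chain[blocks]; Dd:fork[blocks] ⇒ blocked
  3. Kk → Mm ← Dd → Aa — Mm:collider[open]; Dd:fork[blocks] ⇒ blocked
Because an active path exists, Kk and Aa are not d-separated.

No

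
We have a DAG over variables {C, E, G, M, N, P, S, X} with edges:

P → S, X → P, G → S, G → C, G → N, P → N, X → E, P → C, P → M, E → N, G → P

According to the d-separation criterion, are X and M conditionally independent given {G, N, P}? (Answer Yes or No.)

There are 5 undirected paths between X and M; checking each against the conditioning set {G, N, P}:
Path 1: X → P → M
  P is a chain here and P is conditioned on, so the path is blocked at P.
Path 2: X → E → N ← P → M
  P is a fork here and P is conditioned on, so the path is blocked at P.
Path 3: X → E → N ← G → P → M
  G is a fork here and G is conditioned on, so the path is blocked at G.
Path 4: X → E → N ← G → S ← P → M
  G is a fork here and G is conditioned on, so the path is blocked at G.
Path 5: X → E → N ← G → C ← P → M
  G is a fork here and G is conditioned on, so the path is blocked at G.
All paths are blocked; X ⊥ M | {G, N, P} holds.

Yes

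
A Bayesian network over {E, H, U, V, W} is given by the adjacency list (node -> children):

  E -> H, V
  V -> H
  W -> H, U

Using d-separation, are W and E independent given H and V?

We examine all 2 paths between W and E:
  1. W → H ← V ← E — H:collider[open]; V:chain[blocks] ⇒ blocked
  2. W → H ← E — H:collider[open] ⇒ active
Because an active path exists, W and E are not d-separated.

No — W and E are not d-separated given {H, V}.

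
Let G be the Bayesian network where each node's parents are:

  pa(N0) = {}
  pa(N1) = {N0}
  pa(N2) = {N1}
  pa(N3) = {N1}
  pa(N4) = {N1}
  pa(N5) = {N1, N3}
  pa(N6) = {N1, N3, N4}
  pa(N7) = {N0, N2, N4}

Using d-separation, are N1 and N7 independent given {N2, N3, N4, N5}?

There are 6 undirected paths between N1 and N7; checking each against the conditioning set {N2, N3, N4, N5}:
  1. N1 ← N0 → N7 — N0:fork[open] ⇒ active
  2. N1 → N4 → N7 — N4:chain[blocks] ⇒ blocked
  3. N1 → N3 → N6 ← N4 → N7 — N3:chain[blocks]; N6:collider[blocks]; N4:fork[blocks] ⇒ blocked
  4. N1 → N2 → N7 — N2:chain[blocks] ⇒ blocked
  5. N1 → N6 ← N4 → N7 — N6:collider[blocks]; N4:fork[blocks] ⇒ blocked
  6. N1 → N5 ← N3 → N6 ← N4 → N7 — N5:collider[open]; N3:fork[blocks]; N6:collider[blocks]; N4:fork[blocks] ⇒ blocked
At least one path is unblocked, so d-separation fails.

No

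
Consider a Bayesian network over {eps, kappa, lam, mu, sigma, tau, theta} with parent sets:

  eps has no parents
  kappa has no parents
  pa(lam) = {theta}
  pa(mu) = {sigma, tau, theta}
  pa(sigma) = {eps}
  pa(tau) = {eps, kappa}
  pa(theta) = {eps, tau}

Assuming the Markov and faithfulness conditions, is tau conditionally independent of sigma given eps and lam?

Yes

6 paths connect tau and sigma; each must be blocked for d-separation to hold:
  1. tau ← eps → theta → mu ← sigma — eps:fork[blocks]; theta:chain[open]; mu:collider[blocks] ⇒ blocked
  2. tau ← eps → sigma — eps:fork[blocks] ⇒ blocked
  3. tau → theta ← eps → sigma — theta:collider[open]; eps:fork[blocks] ⇒ blocked
  4. tau → theta → mu ← sigma — theta:chain[open]; mu:collider[blocks] ⇒ blocked
  5. tau → mu ← theta ← eps → sigma — mu:collider[blocks]; theta:chain[open]; eps:fork[blocks] ⇒ blocked
  6. tau → mu ← sigma — mu:collider[blocks] ⇒ blocked
All paths are blocked; tau ⊥ sigma | {eps, lam} holds.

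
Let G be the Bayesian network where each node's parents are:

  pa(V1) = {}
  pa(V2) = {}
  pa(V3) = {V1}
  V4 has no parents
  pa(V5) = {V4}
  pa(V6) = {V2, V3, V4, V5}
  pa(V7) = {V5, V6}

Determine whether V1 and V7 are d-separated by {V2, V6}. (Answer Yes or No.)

No

3 paths connect V1 and V7; each must be blocked for d-separation to hold:
  1. V1 → V3 → V6 ← V4 → V5 → V7 — V3:chain[open]; V6:collider[open]; V4:fork[open]; V5:chain[open] ⇒ active
  2. V1 → V3 → V6 ← V5 → V7 — V3:chain[open]; V6:collider[open]; V5:fork[open] ⇒ active
  3. V1 → V3 → V6 → V7 — V3:chain[open]; V6:chain[blocks] ⇒ blocked
Because an active path exists, V1 and V7 are not d-separated.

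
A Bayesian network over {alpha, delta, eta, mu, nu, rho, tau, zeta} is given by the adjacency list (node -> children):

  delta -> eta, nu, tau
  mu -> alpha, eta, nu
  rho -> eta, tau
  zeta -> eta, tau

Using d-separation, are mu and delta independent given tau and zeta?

Yes

Enumerating the 4 paths from mu to delta and testing each for blocking by {tau, zeta}:
Path 1: mu → eta ← zeta → tau ← delta
  eta is a collider here and neither eta nor any of its descendants is conditioned on, so the collider stays closed — the path is blocked at eta.
Path 2: mu → eta ← rho → tau ← delta
  eta is a collider here and neither eta nor any of its descendants is conditioned on, so the collider stays closed — the path is blocked at eta.
Path 3: mu → eta ← delta
  eta is a collider here and neither eta nor any of its descendants is conditioned on, so the collider stays closed — the path is blocked at eta.
Path 4: mu → nu ← delta
  nu is a collider here and neither nu nor any of its descendants is conditioned on, so the collider stays closed — the path is blocked at nu.
All paths are blocked; mu ⊥ delta | {tau, zeta} holds.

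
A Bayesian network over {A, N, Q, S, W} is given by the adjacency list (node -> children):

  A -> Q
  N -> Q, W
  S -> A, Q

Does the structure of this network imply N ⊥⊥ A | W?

There are 2 undirected paths between N and A; checking each against the conditioning set {W}:
Path 1: N → Q ← A
  Q is a collider here and neither Q nor any of its descendants is conditioned on, so the collider stays closed — the path is blocked at Q.
Path 2: N → Q ← S → A
  Q is a collider here and neither Q nor any of its descendants is conditioned on, so the collider stays closed — the path is blocked at Q.
Since every path is blocked, d-separation holds.

Yes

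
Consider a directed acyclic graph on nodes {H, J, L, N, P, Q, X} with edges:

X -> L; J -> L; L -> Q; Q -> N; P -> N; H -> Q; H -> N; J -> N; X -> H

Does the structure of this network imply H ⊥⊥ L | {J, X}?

5 paths connect H and L; each must be blocked for d-separation to hold:
Path 1: H ← X → L
  X is a fork here and X is conditioned on, so the path is blocked at X.
Path 2: H → N ← Q ← L
  N is a collider here and neither N nor any of its descendants is conditioned on, so the collider stays closed — the path is blocked at N.
Path 3: H → N ← J → L
  N is a collider here and neither N nor any of its descendants is conditioned on, so the collider stays closed — the path is blocked at N.
Path 4: H → Q ← L
  Q is a collider here and neither Q nor any of its descendants is conditioned on, so the collider stays closed — the path is blocked at Q.
Path 5: H → Q → N ← J → L
  N is a collider here and neither N nor any of its descendants is conditioned on, so the collider stays closed — the path is blocked at N.
Every path is blocked, so H and L are d-separated given {J, X}.

Yes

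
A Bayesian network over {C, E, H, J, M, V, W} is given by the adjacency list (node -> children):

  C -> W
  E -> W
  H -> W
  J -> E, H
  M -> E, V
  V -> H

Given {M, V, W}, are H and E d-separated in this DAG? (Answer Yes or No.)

We examine all 3 paths between H and E:
Path 1: H ← V ← M → E
  V is a chain here and V is conditioned on, so the path is blocked at V.
Path 2: H ← J → E
  J is a fork and J is not conditioned on — no node blocks this path, so it is active.
Path 3: H → W ← E
  W is a collider and W is conditioned on, which opens it — no node blocks this path, so it is active.
At least one path is unblocked, so d-separation fails.

No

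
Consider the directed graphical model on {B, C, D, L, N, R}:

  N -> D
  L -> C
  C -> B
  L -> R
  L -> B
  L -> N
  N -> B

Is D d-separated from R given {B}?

No

We examine all 3 paths between D and R:
Path 1: D ← N ← L → R
  N is a chain and N is not conditioned on; L is a fork and L is not conditioned on — no node blocks this path, so it is active.
Path 2: D ← N → B ← L → R
  N is a fork and N is not conditioned on; B is a collider and B is conditioned on, which opens it; L is a fork and L is not conditioned on — no node blocks this path, so it is active.
Path 3: D ← N → B ← C ← L → R
  N is a fork and N is not conditioned on; B is a collider and B is conditioned on, which opens it; C is a chain and C is not conditioned on; L is a fork and L is not conditioned on — no node blocks this path, so it is active.
Since the path D ← N ← L → R is active, D and R are not d-separated given {B}.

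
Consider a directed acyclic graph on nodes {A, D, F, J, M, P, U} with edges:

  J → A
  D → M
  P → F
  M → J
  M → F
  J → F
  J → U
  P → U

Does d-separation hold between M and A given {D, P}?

No

3 paths connect M and A; each must be blocked for d-separation to hold:
  1. M → J → A — J:chain[open] ⇒ active
  2. M → F ← J → A — F:collider[blocks]; J:fork[open] ⇒ blocked
  3. M → F ← P → U ← J → A — F:collider[blocks]; P:fork[blocks]; U:collider[blocks]; J:fork[open] ⇒ blocked
At least one path is unblocked, so d-separation fails.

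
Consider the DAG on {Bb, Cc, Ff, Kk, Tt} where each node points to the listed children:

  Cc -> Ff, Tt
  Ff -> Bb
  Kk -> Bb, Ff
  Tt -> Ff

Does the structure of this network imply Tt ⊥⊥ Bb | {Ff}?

4 paths connect Tt and Bb; each must be blocked for d-separation to hold:
  1. Tt ← Cc → Ff → Bb — Cc:fork[open]; Ff:chain[blocks] ⇒ blocked
  2. Tt ← Cc → Ff ← Kk → Bb — Cc:fork[open]; Ff:collider[open]; Kk:fork[open] ⇒ active
  3. Tt → Ff → Bb — Ff:chain[blocks] ⇒ blocked
  4. Tt → Ff ← Kk → Bb — Ff:collider[open]; Kk:fork[open] ⇒ active
Since the path Tt ← Cc → Ff ← Kk → Bb is active, Tt and Bb are not d-separated given {Ff}.

No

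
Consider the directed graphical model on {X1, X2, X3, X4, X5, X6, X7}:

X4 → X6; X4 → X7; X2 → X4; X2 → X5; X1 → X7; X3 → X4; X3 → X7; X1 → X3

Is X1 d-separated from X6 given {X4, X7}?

Yes

There are 4 undirected paths between X1 and X6; checking each against the conditioning set {X4, X7}:
Path 1: X1 → X7 ← X3 → X4 → X6
  X4 is a chain here and X4 is conditioned on, so the path is blocked at X4.
Path 2: X1 → X7 ← X4 → X6
  X4 is a fork here and X4 is conditioned on, so the path is blocked at X4.
Path 3: X1 → X3 → X7 ← X4 → X6
  X4 is a fork here and X4 is conditioned on, so the path is blocked at X4.
Path 4: X1 → X3 → X4 → X6
  X4 is a chain here and X4 is conditioned on, so the path is blocked at X4.
Since every path is blocked, d-separation holds.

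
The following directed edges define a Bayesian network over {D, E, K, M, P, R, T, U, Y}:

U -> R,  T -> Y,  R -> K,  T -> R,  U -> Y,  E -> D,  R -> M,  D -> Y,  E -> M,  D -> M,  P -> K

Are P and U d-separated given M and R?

There are 4 undirected paths between P and U; checking each against the conditioning set {M, R}:
Path 1: P → K ← R → M ← E → D → Y ← U
  K is a collider here and neither K nor any of its descendants is conditioned on, so the collider stays closed — the path is blocked at K.
Path 2: P → K ← R → M ← D → Y ← U
  K is a collider here and neither K nor any of its descendants is conditioned on, so the collider stays closed — the path is blocked at K.
Path 3: P → K ← R ← U
  K is a collider here and neither K nor any of its descendants is conditioned on, so the collider stays closed — the path is blocked at K.
Path 4: P → K ← R ← T → Y ← U
  K is a collider here and neither K nor any of its descendants is conditioned on, so the collider stays closed — the path is blocked at K.
All paths are blocked; P ⊥ U | {M, R} holds.

Yes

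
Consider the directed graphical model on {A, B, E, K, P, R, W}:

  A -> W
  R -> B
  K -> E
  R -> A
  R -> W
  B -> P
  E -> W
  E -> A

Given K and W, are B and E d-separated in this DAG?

Enumerating the 4 paths from B to E and testing each for blocking by {K, W}:
  1. B ← R → W ← A ← E — R:fork[open]; W:collider[open]; A:chain[open] ⇒ active
  2. B ← R → W ← E — R:fork[open]; W:collider[open] ⇒ active
  3. B ← R → A → W ← E — R:fork[open]; A:chain[open]; W:collider[open] ⇒ active
  4. B ← R → A ← E — R:fork[open]; A:collider[open] ⇒ active
Because an active path exists, B and E are not d-separated.

No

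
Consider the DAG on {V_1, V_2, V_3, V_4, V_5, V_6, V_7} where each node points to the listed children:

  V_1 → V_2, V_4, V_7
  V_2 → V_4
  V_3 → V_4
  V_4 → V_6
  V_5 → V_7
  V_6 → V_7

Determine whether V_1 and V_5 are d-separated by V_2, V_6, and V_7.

3 paths connect V_1 and V_5; each must be blocked for d-separation to hold:
Path 1: V_1 → V_4 → V_6 → V_7 ← V_5
  V_6 is a chain here and V_6 is conditioned on, so the path is blocked at V_6.
Path 2: V_1 → V_7 ← V_5
  V_7 is a collider and V_7 is conditioned on, which opens it — no node blocks this path, so it is active.
Path 3: V_1 → V_2 → V_4 → V_6 → V_7 ← V_5
  V_2 is a chain here and V_2 is conditioned on, so the path is blocked at V_2.
Because an active path exists, V_1 and V_5 are not d-separated.

No — V_1 and V_5 are not d-separated given {V_2, V_6, V_7}.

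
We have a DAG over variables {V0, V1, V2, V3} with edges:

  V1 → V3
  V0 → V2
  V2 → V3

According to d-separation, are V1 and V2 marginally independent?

Yes — V1 and V2 are d-separated given ∅.

There is one path between V1 and V2:
Path 1: V1 → V3 ← V2
  V3 is a collider here and neither V3 nor any of its descendants is conditioned on, so the collider stays closed — the path is blocked at V3.
Since every path is blocked, d-separation holds.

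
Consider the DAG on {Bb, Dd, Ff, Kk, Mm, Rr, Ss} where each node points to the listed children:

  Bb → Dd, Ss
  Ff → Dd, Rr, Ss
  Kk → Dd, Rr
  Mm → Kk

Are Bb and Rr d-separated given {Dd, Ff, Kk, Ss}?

There are 4 undirected paths between Bb and Rr; checking each against the conditioning set {Dd, Ff, Kk, Ss}:
Path 1: Bb → Dd ← Ff → Rr
  Ff is a fork here and Ff is conditioned on, so the path is blocked at Ff.
Path 2: Bb → Dd ← Kk → Rr
  Kk is a fork here and Kk is conditioned on, so the path is blocked at Kk.
Path 3: Bb → Ss ← Ff → Dd ← Kk → Rr
  Ff is a fork here and Ff is conditioned on, so the path is blocked at Ff.
Path 4: Bb → Ss ← Ff → Rr
  Ff is a fork here and Ff is conditioned on, so the path is blocked at Ff.
Every path is blocked, so Bb and Rr are d-separated given {Dd, Ff, Kk, Ss}.

Yes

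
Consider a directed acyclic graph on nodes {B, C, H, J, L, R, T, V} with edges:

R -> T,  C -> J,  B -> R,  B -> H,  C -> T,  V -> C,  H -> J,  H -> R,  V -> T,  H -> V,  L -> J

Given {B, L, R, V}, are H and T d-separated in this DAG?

We examine all 6 paths between H and T:
Path 1: H → J ← C → T
  J is a collider here and neither J nor any of its descendants is conditioned on, so the collider stays closed — the path is blocked at J.
Path 2: H → J ← C ← V → T
  J is a collider here and neither J nor any of its descendants is conditioned on, so the collider stays closed — the path is blocked at J.
Path 3: H → R → T
  R is a chain here and R is conditioned on, so the path is blocked at R.
Path 4: H ← B → R → T
  B is a fork here and B is conditioned on, so the path is blocked at B.
Path 5: H → V → T
  V is a chain here and V is conditioned on, so the path is blocked at V.
Path 6: H → V → C → T
  V is a chain here and V is conditioned on, so the path is blocked at V.
Every path is blocked, so H and T are d-separated given {B, L, R, V}.

Yes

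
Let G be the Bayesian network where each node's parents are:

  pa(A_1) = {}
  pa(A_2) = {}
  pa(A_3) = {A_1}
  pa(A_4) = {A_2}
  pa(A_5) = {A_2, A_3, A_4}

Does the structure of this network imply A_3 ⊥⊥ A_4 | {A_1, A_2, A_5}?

2 paths connect A_3 and A_4; each must be blocked for d-separation to hold:
  1. A_3 → A_5 ← A_2 → A_4 — A_5:collider[open]; A_2:fork[blocks] ⇒ blocked
  2. A_3 → A_5 ← A_4 — A_5:collider[open] ⇒ active
Since the path A_3 → A_5 ← A_4 is active, A_3 and A_4 are not d-separated given {A_1, A_2, A_5}.

No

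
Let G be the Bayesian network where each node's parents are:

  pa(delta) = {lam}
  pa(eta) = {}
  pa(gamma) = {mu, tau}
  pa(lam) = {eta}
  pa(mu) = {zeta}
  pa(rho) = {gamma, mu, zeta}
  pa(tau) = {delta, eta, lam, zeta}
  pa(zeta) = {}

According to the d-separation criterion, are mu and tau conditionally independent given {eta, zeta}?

Yes

6 paths connect mu and tau; each must be blocked for d-separation to hold:
Path 1: mu → rho ← gamma ← tau
  rho is a collider here and neither rho nor any of its descendants is conditioned on, so the collider stays closed — the path is blocked at rho.
Path 2: mu → rho ← zeta → tau
  rho is a collider here and neither rho nor any of its descendants is conditioned on, so the collider stays closed — the path is blocked at rho.
Path 3: mu → gamma ← tau
  gamma is a collider here and neither gamma nor any of its descendants is conditioned on, so the collider stays closed — the path is blocked at gamma.
Path 4: mu → gamma → rho ← zeta → tau
  rho is a collider here and neither rho nor any of its descendants is conditioned on, so the collider stays closed — the path is blocked at rho.
Path 5: mu ← zeta → tau
  zeta is a fork here and zeta is conditioned on, so the path is blocked at zeta.
Path 6: mu ← zeta → rho ← gamma ← tau
  zeta is a fork here and zeta is conditioned on, so the path is blocked at zeta.
Every path is blocked, so mu and tau are d-separated given {eta, zeta}.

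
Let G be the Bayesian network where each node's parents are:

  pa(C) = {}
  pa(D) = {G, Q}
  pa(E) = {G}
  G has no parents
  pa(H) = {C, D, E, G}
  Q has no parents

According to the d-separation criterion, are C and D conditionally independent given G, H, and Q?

We examine all 3 paths between C and D:
Path 1: C → H ← E ← G → D
  G is a fork here and G is conditioned on, so the path is blocked at G.
Path 2: C → H ← G → D
  G is a fork here and G is conditioned on, so the path is blocked at G.
Path 3: C → H ← D
  H is a collider and H is conditioned on, which opens it — no node blocks this path, so it is active.
Because an active path exists, C and D are not d-separated.

No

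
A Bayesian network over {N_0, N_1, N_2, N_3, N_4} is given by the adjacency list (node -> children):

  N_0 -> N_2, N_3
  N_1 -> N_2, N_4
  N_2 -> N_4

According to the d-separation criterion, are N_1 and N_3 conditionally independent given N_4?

We examine all 2 paths between N_1 and N_3:
Path 1: N_1 → N_4 ← N_2 ← N_0 → N_3
  N_4 is a collider and N_4 is conditioned on, which opens it; N_2 is a chain and N_2 is not conditioned on; N_0 is a fork and N_0 is not conditioned on — no node blocks this path, so it is active.
Path 2: N_1 → N_2 ← N_0 → N_3
  N_2 is a collider and its descendant N_4 is conditioned on, which opens it; N_0 is a fork and N_0 is not conditioned on — no node blocks this path, so it is active.
At least one path is unblocked, so d-separation fails.

No — N_1 and N_3 are not d-separated given {N_4}.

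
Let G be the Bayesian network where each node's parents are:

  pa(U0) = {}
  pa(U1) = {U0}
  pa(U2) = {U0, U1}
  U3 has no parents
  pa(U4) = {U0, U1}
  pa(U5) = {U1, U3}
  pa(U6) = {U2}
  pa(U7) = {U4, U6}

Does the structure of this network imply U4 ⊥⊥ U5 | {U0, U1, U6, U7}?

Yes — U4 and U5 are d-separated given {U0, U1, U6, U7}.

Enumerating the 5 paths from U4 to U5 and testing each for blocking by {U0, U1, U6, U7}:
  1. U4 → U7 ← U6 ← U2 ← U0 → U1 → U5 — U7:collider[open]; U6:chain[blocks]; U2:chain[open]; U0:fork[blocks]; U1:chain[blocks] ⇒ blocked
  2. U4 → U7 ← U6 ← U2 ← U1 → U5 — U7:collider[open]; U6:chain[blocks]; U2:chain[open]; U1:fork[blocks] ⇒ blocked
  3. U4 ← U0 → U2 ← U1 → U5 — U0:fork[blocks]; U2:collider[open]; U1:fork[blocks] ⇒ blocked
  4. U4 ← U0 → U1 → U5 — U0:fork[blocks]; U1:chain[blocks] ⇒ blocked
  5. U4 ← U1 → U5 — U1:fork[blocks] ⇒ blocked
All paths are blocked; U4 ⊥ U5 | {U0, U1, U6, U7} holds.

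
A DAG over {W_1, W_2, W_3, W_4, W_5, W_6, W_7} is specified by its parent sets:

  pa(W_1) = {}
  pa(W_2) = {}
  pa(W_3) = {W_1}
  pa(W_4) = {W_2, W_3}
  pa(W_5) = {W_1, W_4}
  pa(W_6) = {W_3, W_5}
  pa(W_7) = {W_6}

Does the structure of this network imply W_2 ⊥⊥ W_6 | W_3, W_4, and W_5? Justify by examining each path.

Yes

4 paths connect W_2 and W_6; each must be blocked for d-separation to hold:
Path 1: W_2 → W_4 → W_5 ← W_1 → W_3 → W_6
  W_4 is a chain here and W_4 is conditioned on, so the path is blocked at W_4.
Path 2: W_2 → W_4 → W_5 → W_6
  W_4 is a chain here and W_4 is conditioned on, so the path is blocked at W_4.
Path 3: W_2 → W_4 ← W_3 ← W_1 → W_5 → W_6
  W_3 is a chain here and W_3 is conditioned on, so the path is blocked at W_3.
Path 4: W_2 → W_4 ← W_3 → W_6
  W_3 is a fork here and W_3 is conditioned on, so the path is blocked at W_3.
All paths are blocked; W_2 ⊥ W_6 | {W_3, W_4, W_5} holds.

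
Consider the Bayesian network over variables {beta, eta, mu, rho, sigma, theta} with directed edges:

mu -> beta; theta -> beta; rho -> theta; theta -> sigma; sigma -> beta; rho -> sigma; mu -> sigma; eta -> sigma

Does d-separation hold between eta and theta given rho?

Yes — eta and theta are d-separated given {rho}.

4 paths connect eta and theta; each must be blocked for d-separation to hold:
Path 1: eta → sigma ← theta
  sigma is a collider here and neither sigma nor any of its descendants is conditioned on, so the collider stays closed — the path is blocked at sigma.
Path 2: eta → sigma → beta ← theta
  beta is a collider here and neither beta nor any of its descendants is conditioned on, so the collider stays closed — the path is blocked at beta.
Path 3: eta → sigma ← rho → theta
  sigma is a collider here and neither sigma nor any of its descendants is conditioned on, so the collider stays closed — the path is blocked at sigma.
Path 4: eta → sigma ← mu → beta ← theta
  sigma is a collider here and neither sigma nor any of its descendants is conditioned on, so the collider stays closed — the path is blocked at sigma.
Since every path is blocked, d-separation holds.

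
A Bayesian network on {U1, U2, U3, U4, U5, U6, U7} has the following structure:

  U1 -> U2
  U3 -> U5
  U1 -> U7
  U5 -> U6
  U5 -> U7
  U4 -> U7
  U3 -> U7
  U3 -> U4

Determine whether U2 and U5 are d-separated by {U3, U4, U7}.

No

We examine all 3 paths between U2 and U5:
Path 1: U2 ← U1 → U7 ← U4 ← U3 → U5
  U4 is a chain here and U4 is conditioned on, so the path is blocked at U4.
Path 2: U2 ← U1 → U7 ← U5
  U1 is a fork and U1 is not conditioned on; U7 is a collider and U7 is conditioned on, which opens it — no node blocks this path, so it is active.
Path 3: U2 ← U1 → U7 ← U3 → U5
  U3 is a fork here and U3 is conditioned on, so the path is blocked at U3.
Because an active path exists, U2 and U5 are not d-separated.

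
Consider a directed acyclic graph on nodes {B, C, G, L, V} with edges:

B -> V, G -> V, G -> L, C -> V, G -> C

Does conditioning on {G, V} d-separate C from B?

We examine all 2 paths between C and B:
  1. C → V ← B — V:collider[open] ⇒ active
  2. C ← G → V ← B — G:fork[blocks]; V:collider[open] ⇒ blocked
Since the path C → V ← B is active, C and B are not d-separated given {G, V}.

No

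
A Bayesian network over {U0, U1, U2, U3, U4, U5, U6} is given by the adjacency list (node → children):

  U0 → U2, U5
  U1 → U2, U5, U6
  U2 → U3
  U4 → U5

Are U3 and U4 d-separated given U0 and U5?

No — U3 and U4 are not d-separated given {U0, U5}.

2 paths connect U3 and U4; each must be blocked for d-separation to hold:
Path 1: U3 ← U2 ← U0 → U5 ← U4
  U0 is a fork here and U0 is conditioned on, so the path is blocked at U0.
Path 2: U3 ← U2 ← U1 → U5 ← U4
  U2 is a chain and U2 is not conditioned on; U1 is a fork and U1 is not conditioned on; U5 is a collider and U5 is conditioned on, which opens it — no node blocks this path, so it is active.
Because an active path exists, U3 and U4 are not d-separated.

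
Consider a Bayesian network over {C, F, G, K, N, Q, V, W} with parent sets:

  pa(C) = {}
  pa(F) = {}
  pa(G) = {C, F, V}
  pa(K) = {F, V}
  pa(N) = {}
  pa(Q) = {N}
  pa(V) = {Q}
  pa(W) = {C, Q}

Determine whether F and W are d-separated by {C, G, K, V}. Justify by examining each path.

Yes — F and W are d-separated given {C, G, K, V}.

We examine all 4 paths between F and W:
  1. F → G ← V ← Q → W — G:collider[open]; V:chain[blocks]; Q:fork[open] ⇒ blocked
  2. F → G ← C → W — G:collider[open]; C:fork[blocks] ⇒ blocked
  3. F → K ← V → G ← C → W — K:collider[open]; V:fork[blocks]; G:collider[open]; C:fork[blocks] ⇒ blocked
  4. F → K ← V ← Q → W — K:collider[open]; V:chain[blocks]; Q:fork[open] ⇒ blocked
All paths are blocked; F ⊥ W | {C, G, K, V} holds.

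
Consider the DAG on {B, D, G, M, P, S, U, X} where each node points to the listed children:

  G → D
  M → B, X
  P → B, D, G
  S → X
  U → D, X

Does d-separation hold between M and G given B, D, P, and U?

4 paths connect M and G; each must be blocked for d-separation to hold:
Path 1: M → B ← P → D ← G
  P is a fork here and P is conditioned on, so the path is blocked at P.
Path 2: M → B ← P → G
  P is a fork here and P is conditioned on, so the path is blocked at P.
Path 3: M → X ← U → D ← G
  X is a collider here and neither X nor any of its descendants is conditioned on, so the collider stays closed — the path is blocked at X.
Path 4: M → X ← U → D ← P → G
  X is a collider here and neither X nor any of its descendants is conditioned on, so the collider stays closed — the path is blocked at X.
All paths are blocked; M ⊥ G | {B, D, P, U} holds.

Yes — M and G are d-separated given {B, D, P, U}.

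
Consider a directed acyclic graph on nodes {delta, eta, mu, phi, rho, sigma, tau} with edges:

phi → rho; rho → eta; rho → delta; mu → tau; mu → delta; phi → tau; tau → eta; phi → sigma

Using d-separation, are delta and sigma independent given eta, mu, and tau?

No

4 paths connect delta and sigma; each must be blocked for d-separation to hold:
  1. delta ← mu → tau → eta ← rho ← phi → sigma — mu:fork[blocks]; tau:chain[blocks]; eta:collider[open]; rho:chain[open]; phi:fork[open] ⇒ blocked
  2. delta ← mu → tau ← phi → sigma — mu:fork[blocks]; tau:collider[open]; phi:fork[open] ⇒ blocked
  3. delta ← rho → eta ← tau ← phi → sigma — rho:fork[open]; eta:collider[open]; tau:chain[blocks]; phi:fork[open] ⇒ blocked
  4. delta ← rho ← phi → sigma — rho:chain[open]; phi:fork[open] ⇒ active
Because an active path exists, delta and sigma are not d-separated.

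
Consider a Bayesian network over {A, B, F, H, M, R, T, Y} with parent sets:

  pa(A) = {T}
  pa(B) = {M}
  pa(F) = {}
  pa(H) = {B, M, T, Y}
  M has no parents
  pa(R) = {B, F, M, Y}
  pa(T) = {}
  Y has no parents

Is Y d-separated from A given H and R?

No — Y and A are not d-separated given {H, R}.

Enumerating the 5 paths from Y to A and testing each for blocking by {H, R}:
  1. Y → H ← T → A — H:collider[open]; T:fork[open] ⇒ active
  2. Y → R ← M → H ← T → A — R:collider[open]; M:fork[open]; H:collider[open]; T:fork[open] ⇒ active
  3. Y → R ← M → B → H ← T → A — R:collider[open]; M:fork[open]; B:chain[open]; H:collider[open]; T:fork[open] ⇒ active
  4. Y → R ← B → H ← T → A — R:collider[open]; B:fork[open]; H:collider[open]; T:fork[open] ⇒ active
  5. Y → R ← B ← M → H ← T → A — R:collider[open]; B:chain[open]; M:fork[open]; H:collider[open]; T:fork[open] ⇒ active
At least one path is unblocked, so d-separation fails.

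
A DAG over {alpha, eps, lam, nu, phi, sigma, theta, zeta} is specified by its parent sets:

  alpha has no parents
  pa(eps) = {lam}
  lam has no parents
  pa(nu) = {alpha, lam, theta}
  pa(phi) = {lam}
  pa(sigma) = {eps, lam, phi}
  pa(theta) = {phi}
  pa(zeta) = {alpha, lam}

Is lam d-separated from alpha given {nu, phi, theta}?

Enumerating the 5 paths from lam to alpha and testing each for blocking by {nu, phi, theta}:
Path 1: lam → eps → sigma ← phi → theta → nu ← alpha
  sigma is a collider here and neither sigma nor any of its descendants is conditioned on, so the collider stays closed — the path is blocked at sigma.
Path 2: lam → sigma ← phi → theta → nu ← alpha
  sigma is a collider here and neither sigma nor any of its descendants is conditioned on, so the collider stays closed — the path is blocked at sigma.
Path 3: lam → zeta ← alpha
  zeta is a collider here and neither zeta nor any of its descendants is conditioned on, so the collider stays closed — the path is blocked at zeta.
Path 4: lam → nu ← alpha
  nu is a collider and nu is conditioned on, which opens it — no node blocks this path, so it is active.
Path 5: lam → phi → theta → nu ← alpha
  phi is a chain here and phi is conditioned on, so the path is blocked at phi.
Because an active path exists, lam and alpha are not d-separated.

No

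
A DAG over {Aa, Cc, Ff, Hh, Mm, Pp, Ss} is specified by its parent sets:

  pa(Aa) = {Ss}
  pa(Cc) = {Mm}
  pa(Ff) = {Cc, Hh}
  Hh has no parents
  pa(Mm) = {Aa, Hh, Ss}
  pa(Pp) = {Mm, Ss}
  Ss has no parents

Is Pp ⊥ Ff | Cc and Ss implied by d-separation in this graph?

There are 6 undirected paths between Pp and Ff; checking each against the conditioning set {Cc, Ss}:
Path 1: Pp ← Mm → Cc → Ff
  Cc is a chain here and Cc is conditioned on, so the path is blocked at Cc.
Path 2: Pp ← Mm ← Hh → Ff
  Mm is a chain and Mm is not conditioned on; Hh is a fork and Hh is not conditioned on — no node blocks this path, so it is active.
Path 3: Pp ← Ss → Mm → Cc → Ff
  Ss is a fork here and Ss is conditioned on, so the path is blocked at Ss.
Path 4: Pp ← Ss → Mm ← Hh → Ff
  Ss is a fork here and Ss is conditioned on, so the path is blocked at Ss.
Path 5: Pp ← Ss → Aa → Mm → Cc → Ff
  Ss is a fork here and Ss is conditioned on, so the path is blocked at Ss.
Path 6: Pp ← Ss → Aa → Mm ← Hh → Ff
  Ss is a fork here and Ss is conditioned on, so the path is blocked at Ss.
At least one path is unblocked, so d-separation fails.

No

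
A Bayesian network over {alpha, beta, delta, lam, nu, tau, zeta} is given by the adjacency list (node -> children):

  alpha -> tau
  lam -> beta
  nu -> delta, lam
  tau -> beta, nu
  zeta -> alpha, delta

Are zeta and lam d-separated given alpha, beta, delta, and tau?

No

4 paths connect zeta and lam; each must be blocked for d-separation to hold:
Path 1: zeta → delta ← nu → lam
  delta is a collider and delta is conditioned on, which opens it; nu is a fork and nu is not conditioned on — no node blocks this path, so it is active.
Path 2: zeta → delta ← nu ← tau → beta ← lam
  tau is a fork here and tau is conditioned on, so the path is blocked at tau.
Path 3: zeta → alpha → tau → beta ← lam
  alpha is a chain here and alpha is conditioned on, so the path is blocked at alpha.
Path 4: zeta → alpha → tau → nu → lam
  alpha is a chain here and alpha is conditioned on, so the path is blocked at alpha.
At least one path is unblocked, so d-separation fails.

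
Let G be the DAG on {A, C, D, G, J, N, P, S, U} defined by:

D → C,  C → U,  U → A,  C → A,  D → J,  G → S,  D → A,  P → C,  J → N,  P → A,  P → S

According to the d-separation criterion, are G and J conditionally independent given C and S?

No

We examine all 6 paths between G and J:
  1. G → S ← P → A ← C ← D → J — S:collider[open]; P:fork[open]; A:collider[blocks]; C:chain[blocks]; D:fork[open] ⇒ blocked
  2. G → S ← P → A ← D → J — S:collider[open]; P:fork[open]; A:collider[blocks]; D:fork[open] ⇒ blocked
  3. G → S ← P → A ← U ← C ← D → J — S:collider[open]; P:fork[open]; A:collider[blocks]; U:chain[open]; C:chain[blocks]; D:fork[open] ⇒ blocked
  4. G → S ← P → C → A ← D → J — S:collider[open]; P:fork[open]; C:chain[blocks]; A:collider[blocks]; D:fork[open] ⇒ blocked
  5. G → S ← P → C ← D → J — S:collider[open]; P:fork[open]; C:collider[open]; D:fork[open] ⇒ active
  6. G → S ← P → C → U → A ← D → J — S:collider[open]; P:fork[open]; C:chain[blocks]; U:chain[open]; A:collider[blocks]; D:fork[open] ⇒ blocked
Since the path G → S ← P → C ← D → J is active, G and J are not d-separated given {C, S}.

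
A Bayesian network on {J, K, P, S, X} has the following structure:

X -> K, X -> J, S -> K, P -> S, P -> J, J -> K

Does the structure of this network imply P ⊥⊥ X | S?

Yes

4 paths connect P and X; each must be blocked for d-separation to hold:
Path 1: P → J ← X
  J is a collider here and neither J nor any of its descendants is conditioned on, so the collider stays closed — the path is blocked at J.
Path 2: P → J → K ← X
  K is a collider here and neither K nor any of its descendants is conditioned on, so the collider stays closed — the path is blocked at K.
Path 3: P → S → K ← J ← X
  S is a chain here and S is conditioned on, so the path is blocked at S.
Path 4: P → S → K ← X
  S is a chain here and S is conditioned on, so the path is blocked at S.
All paths are blocked; P ⊥ X | {S} holds.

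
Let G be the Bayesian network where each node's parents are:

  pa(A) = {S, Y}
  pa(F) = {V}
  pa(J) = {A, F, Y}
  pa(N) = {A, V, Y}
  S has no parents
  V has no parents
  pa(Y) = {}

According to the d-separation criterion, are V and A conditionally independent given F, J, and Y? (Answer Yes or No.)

We examine all 6 paths between V and A:
Path 1: V → F → J ← Y → N ← A
  F is a chain here and F is conditioned on, so the path is blocked at F.
Path 2: V → F → J ← Y → A
  F is a chain here and F is conditioned on, so the path is blocked at F.
Path 3: V → F → J ← A
  F is a chain here and F is conditioned on, so the path is blocked at F.
Path 4: V → N ← Y → J ← A
  N is a collider here and neither N nor any of its descendants is conditioned on, so the collider stays closed — the path is blocked at N.
Path 5: V → N ← Y → A
  N is a collider here and neither N nor any of its descendants is conditioned on, so the collider stays closed — the path is blocked at N.
Path 6: V → N ← A
  N is a collider here and neither N nor any of its descendants is conditioned on, so the collider stays closed — the path is blocked at N.
Since every path is blocked, d-separation holds.

Yes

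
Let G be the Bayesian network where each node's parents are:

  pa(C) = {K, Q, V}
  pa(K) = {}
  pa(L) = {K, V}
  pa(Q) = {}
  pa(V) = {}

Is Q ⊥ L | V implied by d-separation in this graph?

2 paths connect Q and L; each must be blocked for d-separation to hold:
Path 1: Q → C ← K → L
  C is a collider here and neither C nor any of its descendants is conditioned on, so the collider stays closed — the path is blocked at C.
Path 2: Q → C ← V → L
  C is a collider here and neither C nor any of its descendants is conditioned on, so the collider stays closed — the path is blocked at C.
Since every path is blocked, d-separation holds.

Yes — Q and L are d-separated given {V}.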